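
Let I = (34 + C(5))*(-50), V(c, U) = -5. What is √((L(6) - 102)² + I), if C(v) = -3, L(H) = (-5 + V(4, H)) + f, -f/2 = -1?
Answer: 5*√422 ≈ 102.71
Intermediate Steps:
f = 2 (f = -2*(-1) = 2)
L(H) = -8 (L(H) = (-5 - 5) + 2 = -10 + 2 = -8)
I = -1550 (I = (34 - 3)*(-50) = 31*(-50) = -1550)
√((L(6) - 102)² + I) = √((-8 - 102)² - 1550) = √((-110)² - 1550) = √(12100 - 1550) = √10550 = 5*√422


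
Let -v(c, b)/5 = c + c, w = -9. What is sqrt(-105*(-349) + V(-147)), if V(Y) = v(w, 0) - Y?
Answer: 3*sqrt(4098) ≈ 192.05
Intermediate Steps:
v(c, b) = -10*c (v(c, b) = -5*(c + c) = -10*c)
V(Y) = 90 - Y (V(Y) = -10*(-9) - Y = 90 - Y)
sqrt(-105*(-349) + V(-147)) = sqrt(-105*(-349) + (90 - 1*(-147))) = sqrt(36645 + (90 + 147)) = sqrt(36645 + 237) = sqrt(36882) = 3*sqrt(4098)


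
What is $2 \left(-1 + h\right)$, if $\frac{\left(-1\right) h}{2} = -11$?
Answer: $42$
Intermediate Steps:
$h = 22$ ($h = \left(-2\right) \left(-11\right) = 22$)
$2 \left(-1 + h\right) = 2 \left(-1 + 22\right) = 2 \cdot 21 = 42$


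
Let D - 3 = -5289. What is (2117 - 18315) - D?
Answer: -10912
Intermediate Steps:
D = -5286 (D = 3 - 5289 = -5286)
(2117 - 18315) - D = (2117 - 18315) - 1*(-5286) = -16198 + 5286 = -10912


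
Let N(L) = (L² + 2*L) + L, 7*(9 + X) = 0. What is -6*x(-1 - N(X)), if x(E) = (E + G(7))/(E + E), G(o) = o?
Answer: -144/55 ≈ -2.6182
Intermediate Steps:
X = -9 (X = -9 + (⅐)*0 = -9 + 0 = -9)
N(L) = L² + 3*L
x(E) = (7 + E)/(2*E) (x(E) = (E + 7)/(E + E) = (7 + E)/((2*E)) = (7 + E)*(1/(2*E)) = (7 + E)/(2*E))
-6*x(-1 - N(X)) = -3*(7 + (-1 - (-9)*(3 - 9)))/(-1 - (-9)*(3 - 9)) = -3*(7 + (-1 - (-9)*(-6)))/(-1 - (-9)*(-6)) = -3*(7 + (-1 - 1*54))/(-1 - 1*54) = -3*(7 + (-1 - 54))/(-1 - 54) = -3*(7 - 55)/(-55) = -3*(-1)*(-48)/55 = -6*24/55 = -144/55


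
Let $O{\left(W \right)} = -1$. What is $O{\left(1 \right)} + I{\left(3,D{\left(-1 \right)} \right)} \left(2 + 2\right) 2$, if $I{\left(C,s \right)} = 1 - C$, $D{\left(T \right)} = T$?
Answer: $-17$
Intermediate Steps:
$O{\left(1 \right)} + I{\left(3,D{\left(-1 \right)} \right)} \left(2 + 2\right) 2 = -1 + \left(1 - 3\right) \left(2 + 2\right) 2 = -1 + \left(1 - 3\right) 4 \cdot 2 = -1 - 16 = -17$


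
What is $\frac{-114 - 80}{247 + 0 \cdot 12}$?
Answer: $- \frac{194}{247} \approx -0.78543$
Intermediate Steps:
$\frac{-114 - 80}{247 + 0 \cdot 12} = - \frac{194}{247 + 0} = - \frac{194}{247}$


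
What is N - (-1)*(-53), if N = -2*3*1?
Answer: -59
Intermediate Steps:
N = -6 (N = -6*1 = -6)
N - (-1)*(-53) = -6 - (-1)*(-53) = -6 - 1*53 = -6 - 53 = -59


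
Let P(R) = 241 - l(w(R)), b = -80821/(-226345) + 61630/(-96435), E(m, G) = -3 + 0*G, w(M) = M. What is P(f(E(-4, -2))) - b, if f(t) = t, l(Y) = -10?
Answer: 1096975653608/4365516015 ≈ 251.28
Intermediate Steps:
E(m, G) = -3 (E(m, G) = -3 + 0 = -3)
b = -1231133843/4365516015 (b = -80821*(-1/226345) + 61630*(-1/96435) = 80821/226345 - 12326/19287 = -1231133843/4365516015 ≈ -0.28201)
P(R) = 251 (P(R) = 241 - 1*(-10) = 241 + 10 = 251)
P(f(E(-4, -2))) - b = 251 - 1*(-1231133843/4365516015) = 251 + 1231133843/4365516015 = 1096975653608/4365516015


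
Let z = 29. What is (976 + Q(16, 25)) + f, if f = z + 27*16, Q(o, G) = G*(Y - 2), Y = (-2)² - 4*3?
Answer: 1187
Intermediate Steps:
Y = -8 (Y = 4 - 12 = -8)
Q(o, G) = -10*G (Q(o, G) = G*(-8 - 2) = G*(-10) = -10*G)
f = 461 (f = 29 + 27*16 = 29 + 432 = 461)
(976 + Q(16, 25)) + f = (976 - 10*25) + 461 = (976 - 250) + 461 = 726 + 461 = 1187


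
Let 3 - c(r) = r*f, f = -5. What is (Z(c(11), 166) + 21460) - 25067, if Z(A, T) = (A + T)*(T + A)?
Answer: 46569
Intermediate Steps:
c(r) = 3 + 5*r (c(r) = 3 - r*(-5) = 3 - (-5)*r = 3 + 5*r)
Z(A, T) = (A + T)² (Z(A, T) = (A + T)*(A + T) = (A + T)²)
(Z(c(11), 166) + 21460) - 25067 = (((3 + 5*11) + 166)² + 21460) - 25067 = (((3 + 55) + 166)² + 21460) - 25067 = ((58 + 166)² + 21460) - 25067 = (224² + 21460) - 25067 = (50176 + 21460) - 25067 = 71636 - 25067 = 46569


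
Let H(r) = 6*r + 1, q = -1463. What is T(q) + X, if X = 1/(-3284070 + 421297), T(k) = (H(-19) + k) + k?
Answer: -8699967148/2862773 ≈ -3039.0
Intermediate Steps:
H(r) = 1 + 6*r
T(k) = -113 + 2*k (T(k) = ((1 + 6*(-19)) + k) + k = ((1 - 114) + k) + k = (-113 + k) + k = -113 + 2*k)
X = -1/2862773 (X = 1/(-2862773) = -1/2862773 ≈ -3.4931e-7)
T(q) + X = (-113 + 2*(-1463)) - 1/2862773 = (-113 - 2926) - 1/2862773 = -3039 - 1/2862773 = -8699967148/2862773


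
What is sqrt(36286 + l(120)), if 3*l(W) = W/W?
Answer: sqrt(326577)/3 ≈ 190.49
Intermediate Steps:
l(W) = 1/3 (l(W) = (W/W)/3 = (1/3)*1 = 1/3)
sqrt(36286 + l(120)) = sqrt(36286 + 1/3) = sqrt(108859/3) = sqrt(326577)/3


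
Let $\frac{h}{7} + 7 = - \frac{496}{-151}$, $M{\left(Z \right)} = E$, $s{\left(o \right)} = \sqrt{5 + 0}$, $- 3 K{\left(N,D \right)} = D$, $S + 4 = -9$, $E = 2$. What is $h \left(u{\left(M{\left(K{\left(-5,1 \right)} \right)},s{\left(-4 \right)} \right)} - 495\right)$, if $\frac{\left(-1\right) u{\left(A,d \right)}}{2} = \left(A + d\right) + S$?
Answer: $\frac{1857471}{151} + \frac{7854 \sqrt{5}}{151} \approx 12417.0$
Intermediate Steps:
$S = -13$ ($S = -4 - 9 = -13$)
$K{\left(N,D \right)} = - \frac{D}{3}$
$s{\left(o \right)} = \sqrt{5}$
$M{\left(Z \right)} = 2$
$u{\left(A,d \right)} = 26 - 2 A - 2 d$ ($u{\left(A,d \right)} = - 2 \left(\left(A + d\right) - 13\right) = - 2 \left(-13 + A + d\right) = 26 - 2 A - 2 d$)
$h = - \frac{3927}{151}$ ($h = -49 + 7 \left(- \frac{496}{-151}\right) = -49 + 7 \left(\left(-496\right) \left(- \frac{1}{151}\right)\right) = -49 + 7 \cdot \frac{496}{151} = -49 + \frac{3472}{151} = - \frac{3927}{151} \approx -26.007$)
$h \left(u{\left(M{\left(K{\left(-5,1 \right)} \right)},s{\left(-4 \right)} \right)} - 495\right) = - \frac{3927 \left(\left(26 - 4 - 2 \sqrt{5}\right) - 495\right)}{151} = - \frac{3927 \left(\left(22 - 2 \sqrt{5}\right) - 495\right)}{151} = - \frac{3927 \left(-473 - 2 \sqrt{5}\right)}{151} = \frac{1857471}{151} + \frac{7854 \sqrt{5}}{151}$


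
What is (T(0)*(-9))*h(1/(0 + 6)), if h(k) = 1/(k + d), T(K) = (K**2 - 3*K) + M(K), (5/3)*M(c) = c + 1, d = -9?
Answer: 162/265 ≈ 0.61132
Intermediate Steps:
M(c) = 3/5 + 3*c/5 (M(c) = 3*(c + 1)/5 = 3*(1 + c)/5 = 3/5 + 3*c/5)
T(K) = 3/5 + K**2 - 12*K/5 (T(K) = (K**2 - 3*K) + (3/5 + 3*K/5) = 3/5 + K**2 - 12*K/5)
h(k) = 1/(-9 + k) (h(k) = 1/(k - 9) = 1/(-9 + k))
(T(0)*(-9))*h(1/(0 + 6)) = ((3/5 + 0**2 - 12/5*0)*(-9))/(-9 + 1/(0 + 6)) = ((3/5 + 0 + 0)*(-9))/(-9 + 1/6) = ((3/5)*(-9))/(-9 + 1/6) = -27/(5*(-53/6)) = -27/5*(-6/53) = 162/265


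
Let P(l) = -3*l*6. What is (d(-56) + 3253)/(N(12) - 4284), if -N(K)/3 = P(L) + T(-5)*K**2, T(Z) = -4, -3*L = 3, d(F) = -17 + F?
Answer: -106/87 ≈ -1.2184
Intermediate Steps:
L = -1 (L = -1/3*3 = -1)
P(l) = -18*l
N(K) = -54 + 12*K**2 (N(K) = -3*(-18*(-1) - 4*K**2) = -3*(18 - 4*K**2) = -54 + 12*K**2)
(d(-56) + 3253)/(N(12) - 4284) = ((-17 - 56) + 3253)/((-54 + 12*12**2) - 4284) = (-73 + 3253)/((-54 + 12*144) - 4284) = 3180/((-54 + 1728) - 4284) = 3180/(1674 - 4284) = 3180/(-2610) = 3180*(-1/2610) = -106/87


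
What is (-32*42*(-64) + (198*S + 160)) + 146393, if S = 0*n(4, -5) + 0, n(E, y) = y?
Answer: 232569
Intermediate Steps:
S = 0 (S = 0*(-5) + 0 = 0 + 0 = 0)
(-32*42*(-64) + (198*S + 160)) + 146393 = (-32*42*(-64) + (198*0 + 160)) + 146393 = (-1344*(-64) + (0 + 160)) + 146393 = (86016 + 160) + 146393 = 86176 + 146393 = 232569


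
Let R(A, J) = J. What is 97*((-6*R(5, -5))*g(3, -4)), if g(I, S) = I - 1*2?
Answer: 2910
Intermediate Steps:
g(I, S) = -2 + I (g(I, S) = I - 2 = -2 + I)
97*((-6*R(5, -5))*g(3, -4)) = 97*((-6*(-5))*(-2 + 3)) = 97*(30*1) = 97*30 = 2910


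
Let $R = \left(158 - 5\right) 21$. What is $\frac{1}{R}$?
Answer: $\frac{1}{3213} \approx 0.00031124$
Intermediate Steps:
$R = 3213$ ($R = 153 \cdot 21 = 3213$)
$\frac{1}{R} = \frac{1}{3213}$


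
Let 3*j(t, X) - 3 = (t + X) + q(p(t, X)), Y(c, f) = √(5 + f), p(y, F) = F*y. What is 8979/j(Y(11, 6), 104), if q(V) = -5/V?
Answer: 342919646784/1360858903 - 3190849272*√11/1360858903 ≈ 244.21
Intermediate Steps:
j(t, X) = 1 + X/3 + t/3 - 5/(3*X*t) (j(t, X) = 1 + ((t + X) - 5*1/(X*t))/3 = 1 + ((X + t) - 5/(X*t))/3 = 1 + (X + t - 5/(X*t))/3 = 1 + (X/3 + t/3 - 5/(3*X*t)) = 1 + X/3 + t/3 - 5/(3*X*t))
8979/j(Y(11, 6), 104) = 8979/(((⅓)*(-5 + 104*√(5 + 6)*(3 + 104 + √(5 + 6)))/(104*√(5 + 6)))) = 8979/(((⅓)*(1/104)*(-5 + 104*√11*(3 + 104 + √11))/√11)) = 8979/(((⅓)*(1/104)*(√11/11)*(-5 + 104*√11*(107 + √11)))) = 8979/((√11*(-5 + 104*√11*(107 + √11))/3432)) = 8979*(312*√11/(-5 + 104*√11*(107 + √11))) = 2801448*√11/(-5 + 104*√11*(107 + √11))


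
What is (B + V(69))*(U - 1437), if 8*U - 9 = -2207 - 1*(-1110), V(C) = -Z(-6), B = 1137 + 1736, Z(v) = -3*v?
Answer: -4490915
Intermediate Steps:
B = 2873
V(C) = -18 (V(C) = -(-3)*(-6) = -1*18 = -18)
U = -136 (U = 9/8 + (-2207 - 1*(-1110))/8 = 9/8 + (-2207 + 1110)/8 = 9/8 + (⅛)*(-1097) = 9/8 - 1097/8 = -136)
(B + V(69))*(U - 1437) = (2873 - 18)*(-136 - 1437) = 2855*(-1573) = -4490915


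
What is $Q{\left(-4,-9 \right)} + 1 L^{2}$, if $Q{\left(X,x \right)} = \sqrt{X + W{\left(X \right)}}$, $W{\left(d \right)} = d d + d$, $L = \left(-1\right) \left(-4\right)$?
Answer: $16 + 2 \sqrt{2} \approx 18.828$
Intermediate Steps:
$L = 4$
$W{\left(d \right)} = d + d^{2}$ ($W{\left(d \right)} = d^{2} + d = d + d^{2}$)
$Q{\left(X,x \right)} = \sqrt{X + X \left(1 + X\right)}$
$Q{\left(-4,-9 \right)} + 1 L^{2} = \sqrt{- 4 \left(2 - 4\right)} + 1 \cdot 4^{2} = \sqrt{\left(-4\right) \left(-2\right)} + 1 \cdot 16 = \sqrt{8} + 16 = 2 \sqrt{2} + 16 = 16 + 2 \sqrt{2}$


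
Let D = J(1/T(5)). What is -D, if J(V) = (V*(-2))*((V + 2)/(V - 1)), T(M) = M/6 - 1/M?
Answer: 4080/209 ≈ 19.522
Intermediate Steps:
T(M) = -1/M + M/6 (T(M) = M*(⅙) - 1/M = M/6 - 1/M = -1/M + M/6)
J(V) = -2*V*(2 + V)/(-1 + V) (J(V) = (-2*V)*((2 + V)/(-1 + V)) = -2*V*(2 + V)/(-1 + V))
D = -4080/209 (D = -2*(2 + 1/(-1/5 + (⅙)*5))/((-1/5 + (⅙)*5)*(-1 + 1/(-1/5 + (⅙)*5))) = -2*(2 + 1/(-1*⅕ + ⅚))/((-1*⅕ + ⅚)*(-1 + 1/(-1*⅕ + ⅚))) = -2*(2 + 1/(-⅕ + ⅚))/((-⅕ + ⅚)*(-1 + 1/(-⅕ + ⅚))) = -2*(2 + 1/(19/30))/(19/30*(-1 + 1/(19/30))) = -2*30/19*(2 + 30/19)/(-1 + 30/19) = -2*30/19*68/19/11/19 = -2*30/19*19/11*68/19 = -4080/209 ≈ -19.522)
-D = -1*(-4080/209) = 4080/209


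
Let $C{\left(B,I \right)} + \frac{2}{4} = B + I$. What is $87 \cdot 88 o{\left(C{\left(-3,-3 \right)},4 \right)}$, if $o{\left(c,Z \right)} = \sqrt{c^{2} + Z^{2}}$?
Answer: $3828 \sqrt{233} \approx 58432.0$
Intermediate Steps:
$C{\left(B,I \right)} = - \frac{1}{2} + B + I$ ($C{\left(B,I \right)} = - \frac{1}{2} + \left(B + I\right) = - \frac{1}{2} + B + I$)
$o{\left(c,Z \right)} = \sqrt{Z^{2} + c^{2}}$
$87 \cdot 88 o{\left(C{\left(-3,-3 \right)},4 \right)} = 87 \cdot 88 \sqrt{4^{2} + \left(- \frac{1}{2} - 3 - 3\right)^{2}} = 7656 \sqrt{16 + \left(- \frac{13}{2}\right)^{2}} = 7656 \sqrt{16 + \frac{169}{4}} = 7656 \sqrt{\frac{233}{4}} = 7656 \frac{\sqrt{233}}{2} = 3828 \sqrt{233}$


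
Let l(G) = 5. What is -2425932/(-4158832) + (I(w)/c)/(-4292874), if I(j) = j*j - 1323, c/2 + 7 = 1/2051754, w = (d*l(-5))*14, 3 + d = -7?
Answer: 6319034761679399411/10683943324095300564 ≈ 0.59145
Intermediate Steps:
d = -10 (d = -3 - 7 = -10)
w = -700 (w = -10*5*14 = -50*14 = -700)
c = -14362277/1025877 (c = -14 + 2/2051754 = -14 + 2*(1/2051754) = -14 + 1/1025877 = -14362277/1025877 ≈ -14.000)
I(j) = -1323 + j**2 (I(j) = j**2 - 1323 = -1323 + j**2)
-2425932/(-4158832) + (I(w)/c)/(-4292874) = -2425932/(-4158832) + ((-1323 + (-700)**2)/(-14362277/1025877))/(-4292874) = -2425932*(-1/4158832) + ((-1323 + 490000)*(-1025877/14362277))*(-1/4292874) = 606483/1039708 + (488677*(-1025877/14362277))*(-1/4292874) = 606483/1039708 - 501322494729/14362277*(-1/4292874) = 606483/1039708 + 167107498243/20551815171366 = 6319034761679399411/10683943324095300564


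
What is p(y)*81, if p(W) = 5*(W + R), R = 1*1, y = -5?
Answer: -1620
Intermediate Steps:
R = 1
p(W) = 5 + 5*W (p(W) = 5*(W + 1) = 5*(1 + W) = 5 + 5*W)
p(y)*81 = (5 + 5*(-5))*81 = (5 - 25)*81 = -20*81 = -1620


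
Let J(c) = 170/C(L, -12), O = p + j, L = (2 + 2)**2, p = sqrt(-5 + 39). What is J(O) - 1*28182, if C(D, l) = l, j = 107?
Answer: -169177/6 ≈ -28196.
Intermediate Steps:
p = sqrt(34) ≈ 5.8309
L = 16 (L = 4**2 = 16)
O = 107 + sqrt(34) (O = sqrt(34) + 107 = 107 + sqrt(34) ≈ 112.83)
J(c) = -85/6 (J(c) = 170/(-12) = 170*(-1/12) = -85/6)
J(O) - 1*28182 = -85/6 - 1*28182 = -85/6 - 28182 = -169177/6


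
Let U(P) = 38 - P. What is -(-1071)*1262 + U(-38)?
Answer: 1351678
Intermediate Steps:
-(-1071)*1262 + U(-38) = -(-1071)*1262 + (38 - 1*(-38)) = -1071*(-1262) + (38 + 38) = 1351602 + 76 = 1351678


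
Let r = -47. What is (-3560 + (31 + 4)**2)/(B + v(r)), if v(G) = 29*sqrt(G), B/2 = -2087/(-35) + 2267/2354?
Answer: -480195857616475/91999918476624 + 114914252712875*I*sqrt(47)/91999918476624 ≈ -5.2195 + 8.5632*I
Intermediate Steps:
B = 4992143/41195 (B = 2*(-2087/(-35) + 2267/2354) = 2*(-2087*(-1/35) + 2267*(1/2354)) = 2*(2087/35 + 2267/2354) = 2*(4992143/82390) = 4992143/41195 ≈ 121.18)
(-3560 + (31 + 4)**2)/(B + v(r)) = (-3560 + (31 + 4)**2)/(4992143/41195 + 29*sqrt(-47)) = (-3560 + 35**2)/(4992143/41195 + 29*(I*sqrt(47))) = (-3560 + 1225)/(4992143/41195 + 29*I*sqrt(47)) = -2335/(4992143/41195 + 29*I*sqrt(47))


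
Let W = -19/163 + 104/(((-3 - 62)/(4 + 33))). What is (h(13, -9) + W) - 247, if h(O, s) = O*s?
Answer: -345003/815 ≈ -423.32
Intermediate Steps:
W = -48343/815 (W = -19*1/163 + 104/((-65/37)) = -19/163 + 104/((-65*1/37)) = -19/163 + 104/(-65/37) = -19/163 + 104*(-37/65) = -19/163 - 296/5 = -48343/815 ≈ -59.317)
(h(13, -9) + W) - 247 = (13*(-9) - 48343/815) - 247 = (-117 - 48343/815) - 247 = -143698/815 - 247 = -345003/815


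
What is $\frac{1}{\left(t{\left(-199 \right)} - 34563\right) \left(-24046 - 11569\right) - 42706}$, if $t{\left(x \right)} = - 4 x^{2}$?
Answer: $\frac{1}{6872476999} \approx 1.4551 \cdot 10^{-10}$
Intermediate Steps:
$\frac{1}{\left(t{\left(-199 \right)} - 34563\right) \left(-24046 - 11569\right) - 42706} = \frac{1}{\left(- 4 \left(-199\right)^{2} - 34563\right) \left(-24046 - 11569\right) - 42706} = \frac{1}{\left(\left(-4\right) 39601 - 34563\right) \left(-35615\right) - 42706} = \frac{1}{\left(-158404 - 34563\right) \left(-35615\right) - 42706} = \frac{1}{\left(-192967\right) \left(-35615\right) - 42706} = \frac{1}{6872519705 - 42706} = \frac{1}{6872476999}$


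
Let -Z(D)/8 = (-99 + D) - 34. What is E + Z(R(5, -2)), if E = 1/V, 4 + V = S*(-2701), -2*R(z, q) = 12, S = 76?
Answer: 228271359/205280 ≈ 1112.0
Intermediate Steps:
R(z, q) = -6 (R(z, q) = -½*12 = -6)
Z(D) = 1064 - 8*D (Z(D) = -8*((-99 + D) - 34) = -8*(-133 + D) = 1064 - 8*D)
V = -205280 (V = -4 + 76*(-2701) = -4 - 205276 = -205280)
E = -1/205280 (E = 1/(-205280) = -1/205280 ≈ -4.8714e-6)
E + Z(R(5, -2)) = -1/205280 + (1064 - 8*(-6)) = -1/205280 + (1064 + 48) = -1/205280 + 1112 = 228271359/205280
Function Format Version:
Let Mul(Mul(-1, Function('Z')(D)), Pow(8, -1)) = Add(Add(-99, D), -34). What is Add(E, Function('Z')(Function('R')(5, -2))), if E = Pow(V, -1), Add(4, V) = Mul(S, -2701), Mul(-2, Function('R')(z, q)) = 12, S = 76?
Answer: Rational(228271359, 205280) ≈ 1112.0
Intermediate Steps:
Function('R')(z, q) = -6 (Function('R')(z, q) = Mul(Rational(-1, 2), 12) = -6)
Function('Z')(D) = Add(1064, Mul(-8, D)) (Function('Z')(D) = Mul(-8, Add(Add(-99, D), -34)) = Mul(-8, Add(-133, D)) = Add(1064, Mul(-8, D)))
V = -205280 (V = Add(-4, Mul(76, -2701)) = Add(-4, -205276) = -205280)
E = Rational(-1, 205280) (E = Pow(-205280, -1) = Rational(-1, 205280) ≈ -4.8714e-6)
Add(E, Function('Z')(Function('R')(5, -2))) = Add(Rational(-1, 205280), Add(1064, Mul(-8, -6))) = Add(Rational(-1, 205280), Add(1064, 48)) = Add(Rational(-1, 205280), 1112) = Rational(228271359, 205280)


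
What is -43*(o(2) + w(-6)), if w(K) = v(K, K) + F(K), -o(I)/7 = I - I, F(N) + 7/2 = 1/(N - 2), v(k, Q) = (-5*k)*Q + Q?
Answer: 65231/8 ≈ 8153.9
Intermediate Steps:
v(k, Q) = Q - 5*Q*k (v(k, Q) = -5*Q*k + Q = Q - 5*Q*k)
F(N) = -7/2 + 1/(-2 + N) (F(N) = -7/2 + 1/(N - 2) = -7/2 + 1/(-2 + N))
o(I) = 0 (o(I) = -7*(I - I) = -7*0 = 0)
w(K) = K*(1 - 5*K) + (16 - 7*K)/(2*(-2 + K))
-43*(o(2) + w(-6)) = -43*(0 + (16 - 11*(-6) - 10*(-6)³ + 22*(-6)²)/(2*(-2 - 6))) = -43*(0 + (½)*(16 + 66 - 10*(-216) + 22*36)/(-8)) = -43*(0 + (½)*(-⅛)*(16 + 66 + 2160 + 792)) = -43*(0 + (½)*(-⅛)*3034) = -43*(0 - 1517/8) = -43*(-1517/8) = 65231/8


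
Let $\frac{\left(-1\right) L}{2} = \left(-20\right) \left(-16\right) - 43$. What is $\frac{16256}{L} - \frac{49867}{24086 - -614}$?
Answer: $- \frac{214574759}{6841900} \approx -31.362$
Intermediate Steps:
$L = -554$ ($L = - 2 \left(\left(-20\right) \left(-16\right) - 43\right) = - 2 \left(320 - 43\right) = \left(-2\right) 277 = -554$)
$\frac{16256}{L} - \frac{49867}{24086 - -614} = \frac{16256}{-554} - \frac{49867}{24086 - -614} = 16256 \left(- \frac{1}{554}\right) - \frac{49867}{24086 + 614} = - \frac{8128}{277} - \frac{49867}{24700} = - \frac{214574759}{6841900}$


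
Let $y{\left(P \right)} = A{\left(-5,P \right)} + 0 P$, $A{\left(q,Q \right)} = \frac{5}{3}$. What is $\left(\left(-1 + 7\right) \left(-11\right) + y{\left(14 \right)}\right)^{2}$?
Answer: $\frac{37249}{9} \approx 4138.8$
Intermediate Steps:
$A{\left(q,Q \right)} = \frac{5}{3}$ ($A{\left(q,Q \right)} = 5 \cdot \frac{1}{3} = \frac{5}{3}$)
$y{\left(P \right)} = \frac{5}{3}$ ($y{\left(P \right)} = \frac{5}{3} + 0 P = \frac{5}{3} + 0 = \frac{5}{3}$)
$\left(\left(-1 + 7\right) \left(-11\right) + y{\left(14 \right)}\right)^{2} = \left(\left(-1 + 7\right) \left(-11\right) + \frac{5}{3}\right)^{2} = \left(6 \left(-11\right) + \frac{5}{3}\right)^{2} = \left(-66 + \frac{5}{3}\right)^{2} = \left(- \frac{193}{3}\right)^{2} = \frac{37249}{9}$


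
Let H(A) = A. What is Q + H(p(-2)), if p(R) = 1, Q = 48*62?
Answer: 2977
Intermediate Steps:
Q = 2976
Q + H(p(-2)) = 2976 + 1 = 2977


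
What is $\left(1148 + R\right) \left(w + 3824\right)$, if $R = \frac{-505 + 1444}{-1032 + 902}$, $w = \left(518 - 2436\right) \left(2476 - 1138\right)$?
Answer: $- \frac{38001538046}{13} \approx -2.9232 \cdot 10^{9}$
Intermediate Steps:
$w = -2566284$ ($w = \left(-1918\right) 1338 = -2566284$)
$R = - \frac{939}{130}$ ($R = \frac{939}{-130} = 939 \left(- \frac{1}{130}\right) = - \frac{939}{130} \approx -7.2231$)
$\left(1148 + R\right) \left(w + 3824\right) = \left(1148 - \frac{939}{130}\right) \left(-2566284 + 3824\right) = \frac{148301}{130} \left(-2562460\right) = - \frac{38001538046}{13}$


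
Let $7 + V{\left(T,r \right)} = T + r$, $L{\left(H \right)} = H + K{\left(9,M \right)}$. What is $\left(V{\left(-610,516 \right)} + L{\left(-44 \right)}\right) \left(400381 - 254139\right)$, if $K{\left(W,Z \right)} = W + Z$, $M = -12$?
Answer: $-21643816$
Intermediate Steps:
$L{\left(H \right)} = -3 + H$ ($L{\left(H \right)} = H + \left(9 - 12\right) = H - 3 = -3 + H$)
$V{\left(T,r \right)} = -7 + T + r$ ($V{\left(T,r \right)} = -7 + \left(T + r\right) = -7 + T + r$)
$\left(V{\left(-610,516 \right)} + L{\left(-44 \right)}\right) \left(400381 - 254139\right) = \left(\left(-7 - 610 + 516\right) - 47\right) \left(400381 - 254139\right) = \left(-101 - 47\right) 146242 = \left(-148\right) 146242 = -21643816$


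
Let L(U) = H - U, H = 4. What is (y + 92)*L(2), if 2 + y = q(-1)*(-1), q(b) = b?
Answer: 182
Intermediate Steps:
L(U) = 4 - U
y = -1 (y = -2 - 1*(-1) = -2 + 1 = -1)
(y + 92)*L(2) = (-1 + 92)*(4 - 1*2) = 91*(4 - 2) = 91*2 = 182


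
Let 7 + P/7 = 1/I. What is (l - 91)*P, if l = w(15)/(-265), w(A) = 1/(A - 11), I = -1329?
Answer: 1570578002/352185 ≈ 4459.5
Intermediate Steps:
w(A) = 1/(-11 + A)
l = -1/1060 (l = 1/((-11 + 15)*(-265)) = -1/265/4 = (1/4)*(-1/265) = -1/1060 ≈ -0.00094340)
P = -65128/1329 (P = -49 + 7/(-1329) = -49 + 7*(-1/1329) = -49 - 7/1329 = -65128/1329 ≈ -49.005)
(l - 91)*P = (-1/1060 - 91)*(-65128/1329) = -96461/1060*(-65128/1329) = 1570578002/352185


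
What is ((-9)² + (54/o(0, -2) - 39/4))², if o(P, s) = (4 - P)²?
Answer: 356409/64 ≈ 5568.9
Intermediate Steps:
((-9)² + (54/o(0, -2) - 39/4))² = ((-9)² + (54/((-4 + 0)²) - 39/4))² = (81 + (54/((-4)²) - 39*¼))² = (81 + (54/16 - 39/4))² = (81 + (54*(1/16) - 39/4))² = (81 + (27/8 - 39/4))² = (81 - 51/8)² = (597/8)² = 356409/64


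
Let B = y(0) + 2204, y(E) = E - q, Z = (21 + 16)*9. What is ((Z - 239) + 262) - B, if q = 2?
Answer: -1846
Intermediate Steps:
Z = 333 (Z = 37*9 = 333)
y(E) = -2 + E (y(E) = E - 1*2 = E - 2 = -2 + E)
B = 2202 (B = (-2 + 0) + 2204 = -2 + 2204 = 2202)
((Z - 239) + 262) - B = ((333 - 239) + 262) - 1*2202 = (94 + 262) - 2202 = 356 - 2202 = -1846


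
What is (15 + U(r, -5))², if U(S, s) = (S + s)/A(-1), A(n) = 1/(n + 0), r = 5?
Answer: 225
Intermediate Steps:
A(n) = 1/n
U(S, s) = -S - s (U(S, s) = (S + s)/(1/(-1)) = (S + s)/(-1) = (S + s)*(-1) = -S - s)
(15 + U(r, -5))² = (15 + (-1*5 - 1*(-5)))² = (15 + (-5 + 5))² = (15 + 0)² = 15² = 225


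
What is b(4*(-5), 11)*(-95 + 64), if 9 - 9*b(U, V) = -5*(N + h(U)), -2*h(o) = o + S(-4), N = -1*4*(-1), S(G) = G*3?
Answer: -3379/9 ≈ -375.44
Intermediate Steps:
S(G) = 3*G
N = 4 (N = -4*(-1) = 4)
h(o) = 6 - o/2 (h(o) = -(o + 3*(-4))/2 = -(o - 12)/2 = -(-12 + o)/2 = 6 - o/2)
b(U, V) = 59/9 - 5*U/18 (b(U, V) = 1 - (-5)*(4 + (6 - U/2))/9 = 1 - (-5)*(10 - U/2)/9 = 1 - (-50 + 5*U/2)/9 = 1 + (50/9 - 5*U/18) = 59/9 - 5*U/18)
b(4*(-5), 11)*(-95 + 64) = (59/9 - 10*(-5)/9)*(-95 + 64) = (59/9 - 5/18*(-20))*(-31) = (59/9 + 50/9)*(-31) = (109/9)*(-31) = -3379/9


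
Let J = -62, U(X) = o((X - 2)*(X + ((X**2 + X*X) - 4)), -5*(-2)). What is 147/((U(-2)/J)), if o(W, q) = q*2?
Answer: -4557/10 ≈ -455.70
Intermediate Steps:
o(W, q) = 2*q
U(X) = 20 (U(X) = 2*(-5*(-2)) = 2*10 = 20)
147/((U(-2)/J)) = 147/((20/(-62))) = 147/((20*(-1/62))) = 147/(-10/31) = 147*(-31/10) = -4557/10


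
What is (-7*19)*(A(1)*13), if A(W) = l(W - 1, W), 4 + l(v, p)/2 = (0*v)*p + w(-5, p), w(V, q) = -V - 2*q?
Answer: 3458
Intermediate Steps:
l(v, p) = 2 - 4*p (l(v, p) = -8 + 2*((0*v)*p + (-1*(-5) - 2*p)) = -8 + 2*(0*p + (5 - 2*p)) = -8 + 2*(0 + (5 - 2*p)) = -8 + 2*(5 - 2*p) = -8 + (10 - 4*p) = 2 - 4*p)
A(W) = 2 - 4*W
(-7*19)*(A(1)*13) = (-7*19)*((2 - 4*1)*13) = -133*(2 - 4)*13 = -(-266)*13 = -133*(-26) = 3458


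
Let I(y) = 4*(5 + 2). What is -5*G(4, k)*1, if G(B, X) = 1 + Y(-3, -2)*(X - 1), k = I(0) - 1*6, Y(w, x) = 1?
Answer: -110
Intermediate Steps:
I(y) = 28 (I(y) = 4*7 = 28)
k = 22 (k = 28 - 1*6 = 28 - 6 = 22)
G(B, X) = X (G(B, X) = 1 + 1*(X - 1) = 1 + 1*(-1 + X) = 1 + (-1 + X) = X)
-5*G(4, k)*1 = -5*22*1 = -110*1 = -110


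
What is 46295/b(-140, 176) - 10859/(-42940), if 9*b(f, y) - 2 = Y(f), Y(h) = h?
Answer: -2981611193/987620 ≈ -3019.0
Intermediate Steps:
b(f, y) = 2/9 + f/9
46295/b(-140, 176) - 10859/(-42940) = 46295/(2/9 + (⅑)*(-140)) - 10859/(-42940) = 46295/(2/9 - 140/9) - 10859*(-1/42940) = 46295/(-46/3) + 10859/42940 = 46295*(-3/46) + 10859/42940 = -138885/46 + 10859/42940 = -2981611193/987620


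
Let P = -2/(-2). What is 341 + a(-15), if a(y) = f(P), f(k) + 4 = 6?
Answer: 343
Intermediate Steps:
P = 1 (P = -2*(-1/2) = 1)
f(k) = 2 (f(k) = -4 + 6 = 2)
a(y) = 2
341 + a(-15) = 341 + 2 = 343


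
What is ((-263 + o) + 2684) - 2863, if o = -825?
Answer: -1267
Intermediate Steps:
((-263 + o) + 2684) - 2863 = ((-263 - 825) + 2684) - 2863 = (-1088 + 2684) - 2863 = 1596 - 2863 = -1267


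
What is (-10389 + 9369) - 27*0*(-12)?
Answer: -1020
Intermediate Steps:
(-10389 + 9369) - 27*0*(-12) = -1020 - 27*0 = -1020 - 1*0 = -1020 + 0 = -1020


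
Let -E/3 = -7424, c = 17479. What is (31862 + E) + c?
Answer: 71613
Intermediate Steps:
E = 22272 (E = -3*(-7424) = 22272)
(31862 + E) + c = (31862 + 22272) + 17479 = 54134 + 17479 = 71613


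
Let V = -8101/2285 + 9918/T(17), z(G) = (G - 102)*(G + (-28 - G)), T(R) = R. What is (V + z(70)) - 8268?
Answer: -263840427/38845 ≈ -6792.1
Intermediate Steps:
z(G) = 2856 - 28*G (z(G) = (-102 + G)*(-28) = 2856 - 28*G)
V = 22524913/38845 (V = -8101/2285 + 9918/17 = 22524913/38845 ≈ 579.87)
(V + z(70)) - 8268 = (22524913/38845 + (2856 - 28*70)) - 8268 = (22524913/38845 + (2856 - 1960)) - 8268 = (22524913/38845 + 896) - 8268 = 57330033/38845 - 8268 = -263840427/38845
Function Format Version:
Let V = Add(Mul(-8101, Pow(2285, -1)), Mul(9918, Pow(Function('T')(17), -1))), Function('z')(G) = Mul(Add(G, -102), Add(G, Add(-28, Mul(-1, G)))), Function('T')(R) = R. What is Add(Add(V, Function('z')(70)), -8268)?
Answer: Rational(-263840427, 38845) ≈ -6792.1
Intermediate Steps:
Function('z')(G) = Add(2856, Mul(-28, G)) (Function('z')(G) = Mul(Add(-102, G), -28) = Add(2856, Mul(-28, G)))
V = Rational(22524913, 38845) (V = Add(Mul(-8101, Pow(2285, -1)), Mul(9918, Pow(17, -1))) = Add(Mul(-8101, Rational(1, 2285)), Mul(9918, Rational(1, 17))) = Add(Rational(-8101, 2285), Rational(9918, 17)) = Rational(22524913, 38845) ≈ 579.87)
Add(Add(V, Function('z')(70)), -8268) = Add(Add(Rational(22524913, 38845), Add(2856, Mul(-28, 70))), -8268) = Add(Add(Rational(22524913, 38845), Add(2856, -1960)), -8268) = Add(Add(Rational(22524913, 38845), 896), -8268) = Add(Rational(57330033, 38845), -8268) = Rational(-263840427, 38845)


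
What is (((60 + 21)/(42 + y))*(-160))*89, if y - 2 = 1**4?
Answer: -25632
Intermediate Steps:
y = 3 (y = 2 + 1**4 = 2 + 1 = 3)
(((60 + 21)/(42 + y))*(-160))*89 = (((60 + 21)/(42 + 3))*(-160))*89 = ((81/45)*(-160))*89 = ((81*(1/45))*(-160))*89 = ((9/5)*(-160))*89 = -288*89 = -25632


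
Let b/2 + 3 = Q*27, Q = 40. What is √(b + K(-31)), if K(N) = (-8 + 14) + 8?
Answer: 2*√542 ≈ 46.562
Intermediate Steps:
b = 2154 (b = -6 + 2*(40*27) = -6 + 2*1080 = -6 + 2160 = 2154)
K(N) = 14 (K(N) = 6 + 8 = 14)
√(b + K(-31)) = √(2154 + 14) = √2168 = 2*√542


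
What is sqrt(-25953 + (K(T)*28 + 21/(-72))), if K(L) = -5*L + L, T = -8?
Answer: 5*I*sqrt(144330)/12 ≈ 158.29*I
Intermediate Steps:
K(L) = -4*L
sqrt(-25953 + (K(T)*28 + 21/(-72))) = sqrt(-25953 + (-4*(-8)*28 + 21/(-72))) = sqrt(-25953 + (32*28 + 21*(-1/72))) = sqrt(-25953 + (896 - 7/24)) = sqrt(-25953 + 21497/24) = sqrt(-601375/24) = 5*I*sqrt(144330)/12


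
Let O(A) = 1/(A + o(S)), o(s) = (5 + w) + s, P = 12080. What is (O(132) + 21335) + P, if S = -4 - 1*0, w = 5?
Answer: 4611271/138 ≈ 33415.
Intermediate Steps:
S = -4 (S = -4 + 0 = -4)
o(s) = 10 + s (o(s) = (5 + 5) + s = 10 + s)
O(A) = 1/(6 + A) (O(A) = 1/(A + (10 - 4)) = 1/(A + 6) = 1/(6 + A))
(O(132) + 21335) + P = (1/(6 + 132) + 21335) + 12080 = (1/138 + 21335) + 12080 = 2944231/138 + 12080 = 4611271/138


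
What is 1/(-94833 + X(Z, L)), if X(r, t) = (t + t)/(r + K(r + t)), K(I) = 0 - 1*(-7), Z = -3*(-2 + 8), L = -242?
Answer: -1/94789 ≈ -1.0550e-5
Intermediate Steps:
Z = -18 (Z = -3*6 = -18)
K(I) = 7 (K(I) = 0 + 7 = 7)
X(r, t) = 2*t/(7 + r) (X(r, t) = (t + t)/(r + 7) = (2*t)/(7 + r) = 2*t/(7 + r))
1/(-94833 + X(Z, L)) = 1/(-94833 + 2*(-242)/(7 - 18)) = 1/(-94833 + 2*(-242)/(-11)) = 1/(-94833 + 2*(-242)*(-1/11)) = 1/(-94833 + 44) = 1/(-94789) = -1/94789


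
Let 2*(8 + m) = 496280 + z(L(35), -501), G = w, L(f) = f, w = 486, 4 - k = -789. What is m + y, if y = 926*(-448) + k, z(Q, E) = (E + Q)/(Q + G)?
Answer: -86446116/521 ≈ -1.6592e+5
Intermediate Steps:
k = 793 (k = 4 - 1*(-789) = 4 + 789 = 793)
G = 486
z(Q, E) = (E + Q)/(486 + Q) (z(Q, E) = (E + Q)/(Q + 486) = (E + Q)/(486 + Q))
m = 129276539/521 (m = -8 + (496280 + (-501 + 35)/(486 + 35))/2 = -8 + (496280 - 466/521)/2 = -8 + (½)*(258561414/521) = -8 + 129280707/521 = 129276539/521 ≈ 2.4813e+5)
y = -414055 (y = 926*(-448) + 793 = -414848 + 793 = -414055)
m + y = 129276539/521 - 414055 = -86446116/521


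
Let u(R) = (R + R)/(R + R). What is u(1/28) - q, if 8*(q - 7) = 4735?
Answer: -4783/8 ≈ -597.88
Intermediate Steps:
q = 4791/8 (q = 7 + (⅛)*4735 = 7 + 4735/8 = 4791/8 ≈ 598.88)
u(R) = 1 (u(R) = (2*R)/((2*R)) = (2*R)*(1/(2*R)) = 1)
u(1/28) - q = 1 - 1*4791/8 = 1 - 4791/8 = -4783/8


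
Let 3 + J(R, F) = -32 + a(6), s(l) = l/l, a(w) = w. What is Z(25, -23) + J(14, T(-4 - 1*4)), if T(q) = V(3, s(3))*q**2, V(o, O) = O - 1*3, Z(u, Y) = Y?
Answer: -52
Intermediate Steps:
s(l) = 1
V(o, O) = -3 + O (V(o, O) = O - 3 = -3 + O)
T(q) = -2*q**2 (T(q) = (-3 + 1)*q**2 = -2*q**2)
J(R, F) = -29 (J(R, F) = -3 + (-32 + 6) = -3 - 26 = -29)
Z(25, -23) + J(14, T(-4 - 1*4)) = -23 - 29 = -52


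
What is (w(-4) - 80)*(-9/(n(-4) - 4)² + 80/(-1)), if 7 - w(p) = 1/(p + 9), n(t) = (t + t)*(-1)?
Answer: 235887/40 ≈ 5897.2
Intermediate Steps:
n(t) = -2*t (n(t) = (2*t)*(-1) = -2*t)
w(p) = 7 - 1/(9 + p) (w(p) = 7 - 1/(p + 9) = 7 - 1/(9 + p))
(w(-4) - 80)*(-9/(n(-4) - 4)² + 80/(-1)) = ((62 + 7*(-4))/(9 - 4) - 80)*(-9/(-2*(-4) - 4)² + 80/(-1)) = ((62 - 28)/5 - 80)*(-9/(8 - 4)² + 80*(-1)) = ((⅕)*34 - 80)*(-9/(4²) - 80) = (34/5 - 80)*(-9/16 - 80) = -366*(-9*1/16 - 80)/5 = -366*(-9/16 - 80)/5 = -366/5*(-1289/16) = 235887/40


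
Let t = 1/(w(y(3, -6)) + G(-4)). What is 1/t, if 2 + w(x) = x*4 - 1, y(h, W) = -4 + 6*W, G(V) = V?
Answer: -167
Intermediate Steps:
w(x) = -3 + 4*x (w(x) = -2 + (x*4 - 1) = -2 + (4*x - 1) = -2 + (-1 + 4*x) = -3 + 4*x)
t = -1/167 (t = 1/((-3 + 4*(-4 + 6*(-6))) - 4) = 1/((-3 + 4*(-4 - 36)) - 4) = 1/((-3 + 4*(-40)) - 4) = 1/((-3 - 160) - 4) = 1/(-163 - 4) = 1/(-167) = -1/167 ≈ -0.0059880)
1/t = 1/(-1/167) = -167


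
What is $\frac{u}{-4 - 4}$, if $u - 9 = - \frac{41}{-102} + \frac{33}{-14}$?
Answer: $- \frac{2515}{2856} \approx -0.8806$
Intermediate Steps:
$u = \frac{2515}{357}$ ($u = 9 + \left(- \frac{41}{-102} + \frac{33}{-14}\right) = 9 + \left(\left(-41\right) \left(- \frac{1}{102}\right) + 33 \left(- \frac{1}{14}\right)\right) = 9 + \left(\frac{41}{102} - \frac{33}{14}\right) = 9 - \frac{698}{357} = \frac{2515}{357} \approx 7.0448$)
$\frac{u}{-4 - 4} = \frac{2515}{357 \left(-4 - 4\right)} = \frac{2515}{357 \left(-8\right)} = \frac{2515}{357} \left(- \frac{1}{8}\right) = - \frac{2515}{2856}$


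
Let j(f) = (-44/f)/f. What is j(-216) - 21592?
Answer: -251849099/11664 ≈ -21592.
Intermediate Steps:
j(f) = -44/f²
j(-216) - 21592 = -44/(-216)² - 21592 = -44*1/46656 - 21592 = -11/11664 - 21592 = -251849099/11664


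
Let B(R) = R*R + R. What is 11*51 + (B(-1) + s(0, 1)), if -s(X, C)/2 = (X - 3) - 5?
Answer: 577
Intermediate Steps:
s(X, C) = 16 - 2*X (s(X, C) = -2*((X - 3) - 5) = -2*((-3 + X) - 5) = -2*(-8 + X) = 16 - 2*X)
B(R) = R + R² (B(R) = R² + R = R + R²)
11*51 + (B(-1) + s(0, 1)) = 11*51 + (-(1 - 1) + (16 - 2*0)) = 561 + (-1*0 + (16 + 0)) = 561 + (0 + 16) = 561 + 16 = 577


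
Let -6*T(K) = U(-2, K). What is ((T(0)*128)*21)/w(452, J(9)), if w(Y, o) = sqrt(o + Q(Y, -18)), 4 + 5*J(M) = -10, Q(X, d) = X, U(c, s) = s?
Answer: 0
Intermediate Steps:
T(K) = -K/6
J(M) = -14/5 (J(M) = -4/5 + (1/5)*(-10) = -4/5 - 2 = -14/5)
w(Y, o) = sqrt(Y + o) (w(Y, o) = sqrt(o + Y) = sqrt(Y + o))
((T(0)*128)*21)/w(452, J(9)) = ((-1/6*0*128)*21)/(sqrt(452 - 14/5)) = ((0*128)*21)/(sqrt(2246/5)) = (0*21)/((sqrt(11230)/5)) = 0*(sqrt(11230)/2246) = 0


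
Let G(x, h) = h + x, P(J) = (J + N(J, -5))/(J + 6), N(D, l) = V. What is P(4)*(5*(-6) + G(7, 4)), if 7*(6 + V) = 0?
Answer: 19/5 ≈ 3.8000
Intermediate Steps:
V = -6 (V = -6 + (⅐)*0 = -6 + 0 = -6)
N(D, l) = -6
P(J) = (-6 + J)/(6 + J) (P(J) = (J - 6)/(J + 6) = (-6 + J)/(6 + J))
P(4)*(5*(-6) + G(7, 4)) = ((-6 + 4)/(6 + 4))*(5*(-6) + (4 + 7)) = (-2/10)*(-30 + 11) = ((⅒)*(-2))*(-19) = -⅕*(-19) = 19/5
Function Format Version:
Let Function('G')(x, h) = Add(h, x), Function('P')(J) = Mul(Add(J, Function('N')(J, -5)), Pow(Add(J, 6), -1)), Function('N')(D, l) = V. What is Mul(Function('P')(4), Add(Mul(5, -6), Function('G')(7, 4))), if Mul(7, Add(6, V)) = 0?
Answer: Rational(19, 5) ≈ 3.8000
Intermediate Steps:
V = -6 (V = Add(-6, Mul(Rational(1, 7), 0)) = Add(-6, 0) = -6)
Function('N')(D, l) = -6
Function('P')(J) = Mul(Pow(Add(6, J), -1), Add(-6, J)) (Function('P')(J) = Mul(Add(J, -6), Pow(Add(J, 6), -1)) = Mul(Add(-6, J), Pow(Add(6, J), -1)) = Mul(Pow(Add(6, J), -1), Add(-6, J)))
Mul(Function('P')(4), Add(Mul(5, -6), Function('G')(7, 4))) = Mul(Mul(Pow(Add(6, 4), -1), Add(-6, 4)), Add(Mul(5, -6), Add(4, 7))) = Mul(Mul(Pow(10, -1), -2), Add(-30, 11)) = Mul(Mul(Rational(1, 10), -2), -19) = Mul(Rational(-1, 5), -19) = Rational(19, 5)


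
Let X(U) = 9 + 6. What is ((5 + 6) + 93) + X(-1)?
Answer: 119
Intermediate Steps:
X(U) = 15
((5 + 6) + 93) + X(-1) = ((5 + 6) + 93) + 15 = (11 + 93) + 15 = 104 + 15 = 119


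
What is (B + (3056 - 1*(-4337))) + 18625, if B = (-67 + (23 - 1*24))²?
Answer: 30642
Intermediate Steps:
B = 4624 (B = (-67 + (23 - 24))² = (-67 - 1)² = (-68)² = 4624)
(B + (3056 - 1*(-4337))) + 18625 = (4624 + (3056 - 1*(-4337))) + 18625 = (4624 + (3056 + 4337)) + 18625 = (4624 + 7393) + 18625 = 12017 + 18625 = 30642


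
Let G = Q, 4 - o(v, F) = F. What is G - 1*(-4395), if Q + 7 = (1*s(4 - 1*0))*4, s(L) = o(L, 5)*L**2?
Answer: 4324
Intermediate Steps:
o(v, F) = 4 - F
s(L) = -L**2 (s(L) = (4 - 1*5)*L**2 = (4 - 5)*L**2 = -L**2)
Q = -71 (Q = -7 + (1*(-(4 - 1*0)**2))*4 = -7 + (1*(-(4 + 0)**2))*4 = -7 + (1*(-1*4**2))*4 = -7 + (1*(-1*16))*4 = -7 + (1*(-16))*4 = -7 - 16*4 = -7 - 64 = -71)
G = -71
G - 1*(-4395) = -71 - 1*(-4395) = -71 + 4395 = 4324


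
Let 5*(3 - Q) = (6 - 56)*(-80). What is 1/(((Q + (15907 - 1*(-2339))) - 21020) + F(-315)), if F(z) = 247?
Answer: -1/3324 ≈ -0.00030084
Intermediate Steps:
Q = -797 (Q = 3 - (6 - 56)*(-80)/5 = 3 - (-10)*(-80) = 3 - ⅕*4000 = 3 - 800 = -797)
1/(((Q + (15907 - 1*(-2339))) - 21020) + F(-315)) = 1/(((-797 + (15907 - 1*(-2339))) - 21020) + 247) = 1/(((-797 + (15907 + 2339)) - 21020) + 247) = 1/(((-797 + 18246) - 21020) + 247) = 1/((17449 - 21020) + 247) = 1/(-3571 + 247) = 1/(-3324) = -1/3324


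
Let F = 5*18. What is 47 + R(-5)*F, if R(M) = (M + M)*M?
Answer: 4547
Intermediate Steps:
F = 90
R(M) = 2*M² (R(M) = (2*M)*M = 2*M²)
47 + R(-5)*F = 47 + (2*(-5)²)*90 = 47 + (2*25)*90 = 47 + 50*90 = 47 + 4500 = 4547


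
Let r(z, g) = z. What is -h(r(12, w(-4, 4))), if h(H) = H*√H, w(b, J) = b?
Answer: -24*√3 ≈ -41.569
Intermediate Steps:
h(H) = H^(3/2)
-h(r(12, w(-4, 4))) = -12^(3/2) = -24*√3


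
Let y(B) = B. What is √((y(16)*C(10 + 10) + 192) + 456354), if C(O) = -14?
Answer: √456322 ≈ 675.52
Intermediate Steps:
√((y(16)*C(10 + 10) + 192) + 456354) = √((16*(-14) + 192) + 456354) = √((-224 + 192) + 456354) = √(-32 + 456354) = √456322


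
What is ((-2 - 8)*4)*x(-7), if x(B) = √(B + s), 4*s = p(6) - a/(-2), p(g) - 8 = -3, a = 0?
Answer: -20*I*√23 ≈ -95.917*I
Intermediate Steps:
p(g) = 5 (p(g) = 8 - 3 = 5)
s = 5/4 (s = (5 - 0/(-2))/4 = (5 - 0*(-1)/2)/4 = (5 - 1*0)/4 = (5 + 0)/4 = (¼)*5 = 5/4 ≈ 1.2500)
x(B) = √(5/4 + B) (x(B) = √(B + 5/4) = √(5/4 + B))
((-2 - 8)*4)*x(-7) = ((-2 - 8)*4)*(√(5 + 4*(-7))/2) = (-10*4)*(√(5 - 28)/2) = -20*√(-23) = -20*I*√23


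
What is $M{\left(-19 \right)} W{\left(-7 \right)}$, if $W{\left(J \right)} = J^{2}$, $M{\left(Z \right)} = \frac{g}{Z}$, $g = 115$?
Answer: $- \frac{5635}{19} \approx -296.58$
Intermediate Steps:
$M{\left(Z \right)} = \frac{115}{Z}$
$M{\left(-19 \right)} W{\left(-7 \right)} = \frac{115}{-19} \left(-7\right)^{2} = 115 \left(- \frac{1}{19}\right) 49 = \left(- \frac{115}{19}\right) 49 = - \frac{5635}{19}$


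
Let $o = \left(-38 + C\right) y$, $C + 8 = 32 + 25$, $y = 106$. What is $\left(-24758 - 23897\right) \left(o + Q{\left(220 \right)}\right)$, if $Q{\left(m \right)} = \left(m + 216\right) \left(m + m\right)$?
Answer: $-9390706930$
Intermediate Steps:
$Q{\left(m \right)} = 2 m \left(216 + m\right)$ ($Q{\left(m \right)} = \left(216 + m\right) 2 m = 2 m \left(216 + m\right)$)
$C = 49$ ($C = -8 + \left(32 + 25\right) = -8 + 57 = 49$)
$o = 1166$ ($o = \left(-38 + 49\right) 106 = 11 \cdot 106 = 1166$)
$\left(-24758 - 23897\right) \left(o + Q{\left(220 \right)}\right) = \left(-24758 - 23897\right) \left(1166 + 2 \cdot 220 \left(216 + 220\right)\right) = - 48655 \left(1166 + 2 \cdot 220 \cdot 436\right) = - 48655 \left(1166 + 191840\right) = \left(-48655\right) 193006 = -9390706930$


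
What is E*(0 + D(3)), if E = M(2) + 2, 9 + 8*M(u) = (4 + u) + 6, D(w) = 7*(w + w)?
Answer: 399/4 ≈ 99.750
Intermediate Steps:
D(w) = 14*w (D(w) = 7*(2*w) = 14*w)
M(u) = 1/8 + u/8 (M(u) = -9/8 + ((4 + u) + 6)/8 = -9/8 + (10 + u)/8 = -9/8 + (5/4 + u/8) = 1/8 + u/8)
E = 19/8 (E = (1/8 + (1/8)*2) + 2 = (1/8 + 1/4) + 2 = 3/8 + 2 = 19/8 ≈ 2.3750)
E*(0 + D(3)) = 19*(0 + 14*3)/8 = 19*(0 + 42)/8 = (19/8)*42 = 399/4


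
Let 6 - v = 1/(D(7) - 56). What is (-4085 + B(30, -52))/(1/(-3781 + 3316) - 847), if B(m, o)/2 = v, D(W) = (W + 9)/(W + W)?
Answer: 121211395/25206784 ≈ 4.8087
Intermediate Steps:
D(W) = (9 + W)/(2*W) (D(W) = (9 + W)/((2*W)) = (9 + W)*(1/(2*W)) = (9 + W)/(2*W))
v = 2311/384 (v = 6 - 1/((½)*(9 + 7)/7 - 56) = 6 - 1/((½)*(⅐)*16 - 56) = 6 - 1/(8/7 - 56) = 6 - 1/(-384/7) = 6 - 1*(-7/384) = 6 + 7/384 = 2311/384 ≈ 6.0182)
B(m, o) = 2311/192 (B(m, o) = 2*(2311/384) = 2311/192)
(-4085 + B(30, -52))/(1/(-3781 + 3316) - 847) = (-4085 + 2311/192)/(1/(-3781 + 3316) - 847) = -782009/(192*(1/(-465) - 847)) = -782009/(192*(-1/465 - 847)) = -782009/(192*(-393856/465)) = -782009/192*(-465/393856) = 121211395/25206784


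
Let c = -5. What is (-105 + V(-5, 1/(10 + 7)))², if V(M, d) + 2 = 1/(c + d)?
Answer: 81090025/7056 ≈ 11492.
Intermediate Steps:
V(M, d) = -2 + 1/(-5 + d)
(-105 + V(-5, 1/(10 + 7)))² = (-105 + (11 - 2/(10 + 7))/(-5 + 1/(10 + 7)))² = (-105 + (11 - 2/17)/(-5 + 1/17))² = (-105 + (11 - 2*1/17)/(-5 + 1/17))² = (-105 + (11 - 2/17)/(-84/17))² = (-105 - 17/84*185/17)² = (-105 - 185/84)² = (-9005/84)² = 81090025/7056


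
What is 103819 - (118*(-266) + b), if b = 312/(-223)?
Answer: 30151473/223 ≈ 1.3521e+5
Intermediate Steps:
b = -312/223 (b = 312*(-1/223) = -312/223 ≈ -1.3991)
103819 - (118*(-266) + b) = 103819 - (118*(-266) - 312/223) = 103819 - (-31388 - 312/223) = 103819 - 1*(-6999836/223) = 103819 + 6999836/223 = 30151473/223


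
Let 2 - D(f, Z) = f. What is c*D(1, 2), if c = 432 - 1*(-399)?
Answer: 831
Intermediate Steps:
D(f, Z) = 2 - f
c = 831 (c = 432 + 399 = 831)
c*D(1, 2) = 831*(2 - 1*1) = 831*(2 - 1) = 831*1 = 831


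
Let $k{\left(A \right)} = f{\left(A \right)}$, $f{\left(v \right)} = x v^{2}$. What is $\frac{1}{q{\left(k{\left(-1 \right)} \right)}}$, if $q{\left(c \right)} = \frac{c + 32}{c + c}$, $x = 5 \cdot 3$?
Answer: $\frac{30}{47} \approx 0.6383$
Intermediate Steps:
$x = 15$
$f{\left(v \right)} = 15 v^{2}$
$k{\left(A \right)} = 15 A^{2}$
$q{\left(c \right)} = \frac{32 + c}{2 c}$
$\frac{1}{q{\left(k{\left(-1 \right)} \right)}} = \frac{1}{\frac{1}{2} \frac{1}{15 \left(-1\right)^{2}} \left(32 + 15 \left(-1\right)^{2}\right)} = \frac{1}{\frac{1}{2} \frac{1}{15 \cdot 1} \left(32 + 15 \cdot 1\right)} = \frac{1}{\frac{1}{2} \cdot \frac{1}{15} \left(32 + 15\right)} = \frac{1}{\frac{1}{2} \cdot \frac{1}{15} \cdot 47} = \frac{1}{\frac{47}{30}} = \frac{30}{47}$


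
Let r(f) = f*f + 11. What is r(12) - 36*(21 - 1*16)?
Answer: -25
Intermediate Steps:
r(f) = 11 + f² (r(f) = f² + 11 = 11 + f²)
r(12) - 36*(21 - 1*16) = (11 + 12²) - 36*(21 - 1*16) = (11 + 144) - 36*(21 - 16) = 155 - 36*5 = 155 - 180 = -25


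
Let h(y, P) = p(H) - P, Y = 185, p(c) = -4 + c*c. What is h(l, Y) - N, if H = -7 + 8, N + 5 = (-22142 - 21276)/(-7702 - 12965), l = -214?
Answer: -3825479/20667 ≈ -185.10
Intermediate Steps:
N = -59917/20667 (N = -5 + (-22142 - 21276)/(-7702 - 12965) = -5 - 43418/(-20667) = -5 - 43418*(-1/20667) = -5 + 43418/20667 = -59917/20667 ≈ -2.8992)
H = 1
p(c) = -4 + c²
h(y, P) = -3 - P (h(y, P) = (-4 + 1²) - P = (-4 + 1) - P = -3 - P)
h(l, Y) - N = (-3 - 1*185) - 1*(-59917/20667) = (-3 - 185) + 59917/20667 = -188 + 59917/20667 = -3825479/20667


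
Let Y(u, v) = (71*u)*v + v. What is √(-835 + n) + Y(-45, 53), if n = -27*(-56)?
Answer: -169282 + √677 ≈ -1.6926e+5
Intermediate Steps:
n = 1512
Y(u, v) = v + 71*u*v (Y(u, v) = 71*u*v + v = v + 71*u*v)
√(-835 + n) + Y(-45, 53) = √(-835 + 1512) + 53*(1 + 71*(-45)) = √677 + 53*(1 - 3195) = √677 + 53*(-3194) = √677 - 169282 = -169282 + √677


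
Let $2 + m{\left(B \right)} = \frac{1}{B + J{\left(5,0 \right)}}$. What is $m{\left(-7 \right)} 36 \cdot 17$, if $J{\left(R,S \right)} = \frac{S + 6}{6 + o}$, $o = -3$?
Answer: $- \frac{6732}{5} \approx -1346.4$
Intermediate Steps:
$J{\left(R,S \right)} = 2 + \frac{S}{3}$ ($J{\left(R,S \right)} = \frac{S + 6}{6 - 3} = \frac{6 + S}{3} = \left(6 + S\right) \frac{1}{3} = 2 + \frac{S}{3}$)
$m{\left(B \right)} = -2 + \frac{1}{2 + B}$ ($m{\left(B \right)} = -2 + \frac{1}{B + \left(2 + \frac{1}{3} \cdot 0\right)} = -2 + \frac{1}{B + \left(2 + 0\right)} = -2 + \frac{1}{B + 2} = -2 + \frac{1}{2 + B}$)
$m{\left(-7 \right)} 36 \cdot 17 = \frac{-3 - -14}{2 - 7} \cdot 36 \cdot 17 = \frac{-3 + 14}{-5} \cdot 36 \cdot 17 = \left(- \frac{1}{5}\right) 11 \cdot 36 \cdot 17 = \left(- \frac{11}{5}\right) 36 \cdot 17 = \left(- \frac{396}{5}\right) 17 = - \frac{6732}{5}$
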